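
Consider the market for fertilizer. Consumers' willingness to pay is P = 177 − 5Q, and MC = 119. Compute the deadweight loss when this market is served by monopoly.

DWL = 84.1

Perfect competition: P = MC = 119, so 177 − 5Q = 119 and Q = 11.6.
Monopoly sets MR = MC: 177 − 10Q = 119 ⇒ Q = 5.8, P = 177 − 5·5.8 = 148.
DWL is the triangle between Q = 5.8 and Q = 11.6: ½·(11.6 − 5.8)·(148 − 119) = 84.1.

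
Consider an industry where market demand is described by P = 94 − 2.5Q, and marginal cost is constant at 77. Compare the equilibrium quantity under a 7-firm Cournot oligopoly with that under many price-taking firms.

With 7 symmetric Cournot firms, each firm's FOC gives 94 − 20q = 77, so q = 0.85, Q = 7·0.85 = 5.95, and P = 79.125.
Perfect competition: P = MC = 77, so 94 − 2.5Q = 77 and Q = 6.8.

Cournot: Q = 5.95; Competition: Q = 6.8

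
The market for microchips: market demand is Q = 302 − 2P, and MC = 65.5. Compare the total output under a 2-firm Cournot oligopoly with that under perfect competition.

Inverting demand: P = 151 − 0.5Q.
With 2 symmetric Cournot firms, each firm's FOC gives 151 − 1.5q = 65.5, so q = 57, Q = 2·57 = 114, and P = 94.
Under competition P = MC = 65.5, so Q = (151 − 65.5)/0.5 = 171.

Cournot: Q = 114; Competition: Q = 171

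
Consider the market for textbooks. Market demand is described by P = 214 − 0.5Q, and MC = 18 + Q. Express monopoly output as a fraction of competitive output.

A monopolist chooses Q where MR = MC. MR = 214 − Q; setting this equal to 18 + Q gives Q = 98 and P = 165.
Under competition P = MC: 214 − 0.5Q = 18 + Q ⇒ Q = 392/3, P = 446/3.
Ratio Q_m/Q_c = 98/(392/3) = 0.75.

Q_m/Q_c = 0.75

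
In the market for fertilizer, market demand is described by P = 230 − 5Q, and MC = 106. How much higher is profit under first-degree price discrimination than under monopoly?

π rises by 768.8

The monopolist equates marginal revenue to marginal cost: 230 − 10Q = 106, so Q = 12.4. From demand, P = 168.
Profit = (168 − 106)·12.4 = 768.8.
Under first-degree price discrimination the firm charges each unit its demand price and produces up to where P = MC, i.e. Q = 24.8. Consumer surplus is zero; producer surplus equals total surplus.
PS equals the full surplus area, 1537.6. Profit = 1537.6 = 1537.6.
Change in profit: 1537.6 − 768.8 = 768.8.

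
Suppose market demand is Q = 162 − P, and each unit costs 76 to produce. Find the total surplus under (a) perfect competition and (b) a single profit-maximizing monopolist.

Competition: TS = 3698; Monopoly: TS = 2773.5

Inverting demand: P = 162 − Q.
Perfect competition: P = MC = 76, so 162 − Q = 76 and Q = 86.
CS = ½·(162 − 76)·86 = 3698; PS = (76 − 76)·86 = 0; TS = 3698.
Monopoly sets MR = MC: 162 − 2Q = 76 ⇒ Q = 43, P = 162 − 43 = 119.
CS = ½·(162 − 119)·43 = 924.5; PS = (119 − 76)·43 = 1849; TS = 2773.5.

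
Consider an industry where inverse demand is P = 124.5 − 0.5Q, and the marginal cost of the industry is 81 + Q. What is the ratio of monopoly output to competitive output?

A monopolist chooses Q where MR = MC. MR = 124.5 − Q; setting this equal to 81 + Q gives Q = 21.75 and P = 113.625.
Competitive equilibrium sets price equal to marginal cost: 124.5 − 0.5Q = 81 + Q, so Q = 29 and P = 110.
Ratio Q_m/Q_c = 21.75/29 = 0.75.

Q_m/Q_c = 0.75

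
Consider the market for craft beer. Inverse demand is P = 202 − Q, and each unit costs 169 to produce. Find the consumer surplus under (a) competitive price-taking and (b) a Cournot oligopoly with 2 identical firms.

Competition: CS = 544.5; Cournot: CS = 242

Under competition P = MC = 169, so Q = (202 − 169)/1 = 33.
CS = ½·(202 − 169)·33 = 544.5.
Cournot with 2 identical firms: the symmetric best-response condition is 202 − 3q = 169. Each firm produces q = 11, total output Q = 22, price P = 180.
CS = ½·(202 − 180)·22 = 242.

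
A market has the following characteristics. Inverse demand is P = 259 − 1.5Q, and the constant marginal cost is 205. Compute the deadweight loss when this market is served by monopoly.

Under competition P = MC = 205, so Q = (259 − 205)/1.5 = 36.
A monopolist chooses Q where MR = MC. MR = 259 − 3Q; setting this equal to 205 gives Q = 18 and P = 232.
DWL is the triangle between Q = 18 and Q = 36: ½·(36 − 18)·(232 − 205) = 243.

DWL = 243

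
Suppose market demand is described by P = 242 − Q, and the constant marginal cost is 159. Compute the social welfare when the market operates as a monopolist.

A monopolist chooses Q where MR = MC. MR = 242 − 2Q; setting this equal to 159 gives Q = 41.5 and P = 200.5.
CS = ½·(242 − 200.5)·41.5 = 861.125; PS = (200.5 − 159)·41.5 = 1722.25; TS = 2583.375.

TS = 2583.375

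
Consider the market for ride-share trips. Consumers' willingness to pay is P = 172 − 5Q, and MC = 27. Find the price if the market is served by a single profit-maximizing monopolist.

The monopolist equates marginal revenue to marginal cost: 172 − 10Q = 27, so Q = 14.5. From demand, P = 99.5.

P = 99.5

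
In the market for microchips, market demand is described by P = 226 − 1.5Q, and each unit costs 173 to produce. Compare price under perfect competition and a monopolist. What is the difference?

Perfect competition: P = MC = 173, so 226 − 1.5Q = 173 and Q = 106/3.
The monopolist equates marginal revenue to marginal cost: 226 − 3Q = 173, so Q = 53/3. From demand, P = 199.5.
Change in price: 199.5 − 173 = 26.5.

P rises by 26.5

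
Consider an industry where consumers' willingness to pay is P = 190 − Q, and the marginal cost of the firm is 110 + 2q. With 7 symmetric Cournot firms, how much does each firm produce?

q_i = 8

With 7 symmetric Cournot firms, each firm's FOC gives 190 − 8q = 110 + 2q, so q = 8, Q = 7·8 = 56, and P = 134.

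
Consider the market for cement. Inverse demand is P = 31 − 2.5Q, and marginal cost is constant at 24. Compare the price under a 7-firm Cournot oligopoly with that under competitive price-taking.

In a 7-firm Cournot equilibrium, symmetry and the first-order condition give q = (31 − 24)/(20) = 0.35. So Q = 2.45 and P = 24.875.
Perfect competition: P = MC = 24, so 31 − 2.5Q = 24 and Q = 2.8.

Cournot: P = 24.875; Competition: P = 24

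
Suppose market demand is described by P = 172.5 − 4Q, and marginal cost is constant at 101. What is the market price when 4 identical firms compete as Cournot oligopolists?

In a 4-firm Cournot equilibrium, symmetry and the first-order condition give q = (172.5 − 101)/(20) = 3.575. So Q = 14.3 and P = 115.3.

P = 115.3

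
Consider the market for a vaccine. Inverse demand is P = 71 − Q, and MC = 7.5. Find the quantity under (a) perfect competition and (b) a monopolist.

Competition: Q = 63.5; Monopoly: Q = 31.75

Perfect competition: P = MC = 7.5, so 71 − Q = 7.5 and Q = 63.5.
The monopolist equates marginal revenue to marginal cost: 71 − 2Q = 7.5, so Q = 31.75. From demand, P = 39.25.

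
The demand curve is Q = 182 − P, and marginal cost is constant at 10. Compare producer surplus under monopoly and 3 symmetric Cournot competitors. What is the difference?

Producer surplus falls by 1849

Inverting demand: P = 182 − Q.
Monopoly sets MR = MC: 182 − 2Q = 10 ⇒ Q = 86, P = 182 − 86 = 96.
PS = (96 − 10)·86 = 7396.
With 3 symmetric Cournot firms, each firm's FOC gives 182 − 4q = 10, so q = 43, Q = 3·43 = 129, and P = 53.
PS = (53 − 10)·129 = 5547.
Change in producer surplus: 5547 − 7396 = −1849.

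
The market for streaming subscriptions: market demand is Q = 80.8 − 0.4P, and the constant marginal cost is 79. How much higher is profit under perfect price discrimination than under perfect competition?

Inverting demand: P = 202 − 2.5Q.
Under competition P = MC = 79, so Q = (202 − 79)/2.5 = 49.2.
Profit = (79 − 79)·49.2 = 0.
With perfect price discrimination, output is the efficient level Q = 49.2 (where demand meets MC), but every buyer pays their willingness to pay: CS = 0 and PS = total surplus.
PS equals the full surplus area, 3025.8. Profit = 3025.8 = 3025.8.
Change in profit: 3025.8 − 0 = 3025.8.

Profit rises by 3025.8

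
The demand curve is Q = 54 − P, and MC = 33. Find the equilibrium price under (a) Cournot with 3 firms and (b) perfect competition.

Cournot: P = 38.25; Competition: P = 33

Inverting demand: P = 54 − Q.
With 3 symmetric Cournot firms, each firm's FOC gives 54 − 4q = 33, so q = 5.25, Q = 3·5.25 = 15.75, and P = 38.25.
Under competition P = MC = 33, so Q = (54 − 33)/1 = 21.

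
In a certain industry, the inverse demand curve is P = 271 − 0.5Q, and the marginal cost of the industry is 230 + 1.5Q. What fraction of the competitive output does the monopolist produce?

A monopolist chooses Q where MR = MC. MR = 271 − Q; setting this equal to 230 + 1.5Q gives Q = 16.4 and P = 262.8.
Under competition P = MC: 271 − 0.5Q = 230 + 1.5Q ⇒ Q = 20.5, P = 260.75.
Ratio Q_m/Q_c = 16.4/20.5 = 0.8.

Q_m/Q_c = 0.8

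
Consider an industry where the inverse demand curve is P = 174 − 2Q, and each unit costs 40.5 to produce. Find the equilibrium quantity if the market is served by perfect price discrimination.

A perfectly discriminating monopolist sells every unit with P(Q) ≥ MC(Q), so output equals the competitive quantity Q = 66.75. Each buyer pays their reservation price, so CS = 0 and the firm captures all surplus.

Q = 66.75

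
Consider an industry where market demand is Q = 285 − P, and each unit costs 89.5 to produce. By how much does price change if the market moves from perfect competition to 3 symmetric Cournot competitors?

Inverting demand: P = 285 − Q.
Perfect competition: P = MC = 89.5, so 285 − Q = 89.5 and Q = 195.5.
In a 3-firm Cournot equilibrium, symmetry and the first-order condition give q = (285 − 89.5)/(4) = 48.875. So Q = 146.625 and P = 138.375.
Change in price: 138.375 − 89.5 = 48.875.

P rises by 48.875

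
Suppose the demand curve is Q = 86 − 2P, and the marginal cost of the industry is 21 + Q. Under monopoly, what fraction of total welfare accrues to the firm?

PS/TS = 0.8

Inverting demand: P = 43 − 0.5Q.
Monopoly sets MR = MC: 43 − Q = 21 + Q ⇒ Q = 11, P = 43 − 0.5·11 = 37.5.
CS = ½·(43 − 37.5)·11 = 30.25.
PS = P·Q − VC(Q) = 37.5·11 − (21·11 + ½·1·11²) = 121.
Share captured = PS/TS = 121/151.25 = 0.8.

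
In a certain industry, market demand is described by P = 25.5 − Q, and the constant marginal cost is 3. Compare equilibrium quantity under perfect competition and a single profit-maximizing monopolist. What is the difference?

Perfect competition: P = MC = 3, so 25.5 − Q = 3 and Q = 22.5.
A monopolist chooses Q where MR = MC. MR = 25.5 − 2Q; setting this equal to 3 gives Q = 11.25 and P = 14.25.
Change in equilibrium quantity: 11.25 − 22.5 = −11.25.

Equilibrium quantity falls by 11.25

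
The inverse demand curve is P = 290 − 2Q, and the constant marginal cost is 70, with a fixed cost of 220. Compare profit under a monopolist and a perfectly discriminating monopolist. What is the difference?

Monopoly sets MR = MC: 290 − 4Q = 70 ⇒ Q = 55, P = 290 − 2·55 = 180.
Profit = (180 − 70)·55 − 220 = 5830.
Under first-degree price discrimination the firm charges each unit its demand price and produces up to where P = MC, i.e. Q = 110. Consumer surplus is zero; producer surplus equals total surplus.
PS equals the full surplus area, 12100. Profit = 12100 − 220 = 11880.
Change in profit: 11880 − 5830 = 6050.

π rises by 6050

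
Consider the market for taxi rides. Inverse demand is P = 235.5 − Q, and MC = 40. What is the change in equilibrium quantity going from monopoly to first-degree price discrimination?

Equilibrium quantity rises by 97.75

Monopoly sets MR = MC: 235.5 − 2Q = 40 ⇒ Q = 97.75, P = 235.5 − 97.75 = 137.75.
A perfectly discriminating monopolist sells every unit with P(Q) ≥ MC(Q), so output equals the competitive quantity Q = 195.5. Each buyer pays their reservation price, so CS = 0 and the firm captures all surplus.
Change in equilibrium quantity: 195.5 − 97.75 = 97.75.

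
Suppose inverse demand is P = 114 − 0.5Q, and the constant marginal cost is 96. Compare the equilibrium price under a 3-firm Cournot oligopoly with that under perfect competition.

In a 3-firm Cournot equilibrium, symmetry and the first-order condition give q = (114 − 96)/(2) = 9. So Q = 27 and P = 100.5.
Under competition P = MC = 96, so Q = (114 − 96)/0.5 = 36.

Cournot: P = 100.5; Competition: P = 96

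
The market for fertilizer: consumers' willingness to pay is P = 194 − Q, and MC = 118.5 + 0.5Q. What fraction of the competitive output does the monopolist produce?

The monopolist equates marginal revenue to marginal cost: 194 − 2Q = 118.5 + 0.5Q, so Q = 30.2. From demand, P = 163.8.
Under competition P = MC: 194 − Q = 118.5 + 0.5Q ⇒ Q = 151/3, P = 431/3.
Ratio Q_m/Q_c = 30.2/(151/3) = 0.6.

Q_m/Q_c = 0.6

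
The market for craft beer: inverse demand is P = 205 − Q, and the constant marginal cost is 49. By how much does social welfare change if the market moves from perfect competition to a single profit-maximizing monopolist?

TS falls by 3042

Competitive firms price at marginal cost: P = 49, giving Q = 156.
CS = ½·(205 − 49)·156 = 12168; PS = (49 − 49)·156 = 0; TS = 12168.
A monopolist chooses Q where MR = MC. MR = 205 − 2Q; setting this equal to 49 gives Q = 78 and P = 127.
CS = ½·(205 − 127)·78 = 3042; PS = (127 − 49)·78 = 6084; TS = 9126.
Change in social welfare: 9126 − 12168 = −3042.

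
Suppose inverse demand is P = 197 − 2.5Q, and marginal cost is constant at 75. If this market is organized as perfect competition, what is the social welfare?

Competitive firms price at marginal cost: P = 75, giving Q = 48.8.
CS = ½·(197 − 75)·48.8 = 2976.8; PS = (75 − 75)·48.8 = 0; TS = 2976.8.

TS = 2976.8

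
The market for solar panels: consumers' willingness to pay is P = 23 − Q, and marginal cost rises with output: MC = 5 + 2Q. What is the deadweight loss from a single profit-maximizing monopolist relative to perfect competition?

Competitive equilibrium sets price equal to marginal cost: 23 − Q = 5 + 2Q, so Q = 6 and P = 17.
A monopolist chooses Q where MR = MC. MR = 23 − 2Q; setting this equal to 5 + 2Q gives Q = 4.5 and P = 18.5.
CS = ½·(23 − 17)·6 = 18; PS = (17·6 − 5·6 − ½·2·6²) = 36; TS = 54.
CS = ½·(23 − 18.5)·4.5 = 10.125; PS = (18.5·4.5 − 5·4.5 − ½·2·4.5²) = 40.5; TS = 50.625.
DWL = 54 − 50.625 = 3.375.

DWL = 3.375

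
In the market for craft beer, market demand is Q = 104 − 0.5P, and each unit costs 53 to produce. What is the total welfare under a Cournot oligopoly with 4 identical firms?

TS = 5766

Inverting demand: P = 208 − 2Q.
With 4 symmetric Cournot firms, each firm's FOC gives 208 − 10q = 53, so q = 15.5, Q = 4·15.5 = 62, and P = 84.
CS = ½·(208 − 84)·62 = 3844; PS = (84 − 53)·62 = 1922; TS = 5766.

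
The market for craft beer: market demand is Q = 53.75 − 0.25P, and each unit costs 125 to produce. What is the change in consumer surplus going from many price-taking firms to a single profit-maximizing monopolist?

Inverting demand: P = 215 − 4Q.
Under competition P = MC = 125, so Q = (215 − 125)/4 = 22.5.
CS = ½·(215 − 125)·22.5 = 1012.5.
Monopoly sets MR = MC: 215 − 8Q = 125 ⇒ Q = 11.25, P = 215 − 4·11.25 = 170.
CS = ½·(215 − 170)·11.25 = 253.125.
Change in consumer surplus: 253.125 − 1012.5 = −759.375.

CS falls by 759.375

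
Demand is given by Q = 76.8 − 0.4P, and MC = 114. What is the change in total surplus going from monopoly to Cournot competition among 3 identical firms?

Total surplus rises by 228.15

Inverting demand: P = 192 − 2.5Q.
The monopolist equates marginal revenue to marginal cost: 192 − 5Q = 114, so Q = 15.6. From demand, P = 153.
CS = ½·(192 − 153)·15.6 = 304.2; PS = (153 − 114)·15.6 = 608.4; TS = 912.6.
With 3 symmetric Cournot firms, each firm's FOC gives 192 − 10q = 114, so q = 7.8, Q = 3·7.8 = 23.4, and P = 133.5.
CS = ½·(192 − 133.5)·23.4 = 684.45; PS = (133.5 − 114)·23.4 = 456.3; TS = 1140.75.
Change in total surplus: 1140.75 − 912.6 = 228.15.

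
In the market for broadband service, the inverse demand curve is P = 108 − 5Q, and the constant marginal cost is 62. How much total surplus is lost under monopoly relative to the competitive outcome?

DWL = 52.9

Competitive firms price at marginal cost: P = 62, giving Q = 9.2.
The monopolist equates marginal revenue to marginal cost: 108 − 10Q = 62, so Q = 4.6. From demand, P = 85.
DWL is the triangle between Q = 4.6 and Q = 9.2: ½·(9.2 − 4.6)·(85 − 62) = 52.9.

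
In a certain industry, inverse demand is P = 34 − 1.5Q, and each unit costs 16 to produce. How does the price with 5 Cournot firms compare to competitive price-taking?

Cournot: P = 19; Competition: P = 16

With 5 symmetric Cournot firms, each firm's FOC gives 34 − 9q = 16, so q = 2, Q = 5·2 = 10, and P = 19.
Under competition P = MC = 16, so Q = (34 − 16)/1.5 = 12.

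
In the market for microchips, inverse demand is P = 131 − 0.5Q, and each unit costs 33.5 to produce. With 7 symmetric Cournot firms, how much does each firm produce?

Cournot with 7 identical firms: the symmetric best-response condition is 131 − 4q = 33.5. Each firm produces q = 24.375, total output Q = 170.625, price P = 731/16.

q_i = 24.375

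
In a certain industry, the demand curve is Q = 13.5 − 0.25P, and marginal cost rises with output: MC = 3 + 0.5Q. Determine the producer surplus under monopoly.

PS = 153

Inverting demand: P = 54 − 4Q.
The monopolist equates marginal revenue to marginal cost: 54 − 8Q = 3 + 0.5Q, so Q = 6. From demand, P = 30.
PS = P·Q − VC(Q) = 30·6 − (3·6 + ½·0.5·6²) = 153.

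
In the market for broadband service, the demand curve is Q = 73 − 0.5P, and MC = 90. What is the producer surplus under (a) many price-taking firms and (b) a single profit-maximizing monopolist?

Inverting demand: P = 146 − 2Q.
Under competition P = MC = 90, so Q = (146 − 90)/2 = 28.
PS = (90 − 90)·28 = 0.
The monopolist equates marginal revenue to marginal cost: 146 − 4Q = 90, so Q = 14. From demand, P = 118.
PS = (118 − 90)·14 = 392.

Competition: PS = 0; Monopoly: PS = 392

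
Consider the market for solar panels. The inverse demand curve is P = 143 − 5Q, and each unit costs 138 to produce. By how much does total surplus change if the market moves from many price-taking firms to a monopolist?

Under competition P = MC = 138, so Q = (143 − 138)/5 = 1.
CS = ½·(143 − 138)·1 = 2.5; PS = (138 − 138)·1 = 0; TS = 2.5.
Monopoly sets MR = MC: 143 − 10Q = 138 ⇒ Q = 0.5, P = 143 − 5·0.5 = 140.5.
CS = ½·(143 − 140.5)·0.5 = 0.625; PS = (140.5 − 138)·0.5 = 1.25; TS = 1.875.
Change in total surplus: 1.875 − 2.5 = −0.625.

TS falls by 0.625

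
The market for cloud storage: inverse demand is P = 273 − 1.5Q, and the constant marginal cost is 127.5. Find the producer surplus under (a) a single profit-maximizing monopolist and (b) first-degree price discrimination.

Monopoly: PS = 3528.375; Perfect PD: PS = 7056.75

Monopoly sets MR = MC: 273 − 3Q = 127.5 ⇒ Q = 48.5, P = 273 − 1.5·48.5 = 200.25.
PS = (200.25 − 127.5)·48.5 = 3528.375.
A perfectly discriminating monopolist sells every unit with P(Q) ≥ MC(Q), so output equals the competitive quantity Q = 97. Each buyer pays their reservation price, so CS = 0 and the firm captures all surplus.
PS = ½·(273 − 127.5)·97 = 7056.75.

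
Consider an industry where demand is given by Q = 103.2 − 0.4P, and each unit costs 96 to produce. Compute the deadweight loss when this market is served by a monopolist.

DWL = 1312.2

Inverting demand: P = 258 − 2.5Q.
Perfect competition: P = MC = 96, so 258 − 2.5Q = 96 and Q = 64.8.
Monopoly sets MR = MC: 258 − 5Q = 96 ⇒ Q = 32.4, P = 258 − 2.5·32.4 = 177.
DWL is the triangle between Q = 32.4 and Q = 64.8: ½·(64.8 − 32.4)·(177 − 96) = 1312.2.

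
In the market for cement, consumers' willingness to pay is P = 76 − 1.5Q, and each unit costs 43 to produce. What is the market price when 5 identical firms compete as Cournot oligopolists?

P = 48.5

With 5 symmetric Cournot firms, each firm's FOC gives 76 − 9q = 43, so q = 11/3, Q = 5·11/3 = 55/3, and P = 48.5.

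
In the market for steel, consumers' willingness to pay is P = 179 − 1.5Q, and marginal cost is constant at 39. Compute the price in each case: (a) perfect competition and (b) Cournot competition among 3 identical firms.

Perfect competition: P = MC = 39, so 179 − 1.5Q = 39 and Q = 280/3.
In a 3-firm Cournot equilibrium, symmetry and the first-order condition give q = (179 − 39)/(6) = 70/3. So Q = 70 and P = 74.

Competition: P = 39; Cournot: P = 74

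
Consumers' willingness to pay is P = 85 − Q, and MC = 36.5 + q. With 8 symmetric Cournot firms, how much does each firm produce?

q_i = 4.85

In a 8-firm Cournot equilibrium, symmetry and the first-order condition give q = (85 − 36.5)/(10) = 4.85. So Q = 38.8 and P = 46.2.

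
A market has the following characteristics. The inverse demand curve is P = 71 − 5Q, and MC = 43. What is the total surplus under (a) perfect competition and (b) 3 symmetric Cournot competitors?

Competition: TS = 78.4; Cournot: TS = 73.5

Competitive firms price at marginal cost: P = 43, giving Q = 5.6.
CS = ½·(71 − 43)·5.6 = 78.4; PS = (43 − 43)·5.6 = 0; TS = 78.4.
In a 3-firm Cournot equilibrium, symmetry and the first-order condition give q = (71 − 43)/(20) = 1.4. So Q = 4.2 and P = 50.
CS = ½·(71 − 50)·4.2 = 44.1; PS = (50 − 43)·4.2 = 29.4; TS = 73.5.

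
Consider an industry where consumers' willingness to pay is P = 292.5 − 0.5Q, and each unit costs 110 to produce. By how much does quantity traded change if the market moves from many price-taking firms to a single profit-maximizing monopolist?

Q falls by 182.5

Competitive firms price at marginal cost: P = 110, giving Q = 365.
The monopolist equates marginal revenue to marginal cost: 292.5 − Q = 110, so Q = 182.5. From demand, P = 201.25.
Change in quantity traded: 182.5 − 365 = −182.5.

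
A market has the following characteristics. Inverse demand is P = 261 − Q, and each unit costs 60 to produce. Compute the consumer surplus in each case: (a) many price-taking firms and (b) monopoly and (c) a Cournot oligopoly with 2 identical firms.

Competition: CS = 20200.5; Monopoly: CS = 5050.125; Cournot: CS = 8978

Under competition P = MC = 60, so Q = (261 − 60)/1 = 201.
CS = ½·(261 − 60)·201 = 20200.5.
The monopolist equates marginal revenue to marginal cost: 261 − 2Q = 60, so Q = 100.5. From demand, P = 160.5.
CS = ½·(261 − 160.5)·100.5 = 5050.125.
In a 2-firm Cournot equilibrium, symmetry and the first-order condition give q = (261 − 60)/(3) = 67. So Q = 134 and P = 127.
CS = ½·(261 − 127)·134 = 8978.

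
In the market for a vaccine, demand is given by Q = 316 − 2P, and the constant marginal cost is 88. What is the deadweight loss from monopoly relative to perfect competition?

DWL = 1225

Inverting demand: P = 158 − 0.5Q.
Perfect competition: P = MC = 88, so 158 − 0.5Q = 88 and Q = 140.
Monopoly sets MR = MC: 158 − Q = 88 ⇒ Q = 70, P = 158 − 0.5·70 = 123.
DWL is the triangle between Q = 70 and Q = 140: ½·(140 − 70)·(123 − 88) = 1225.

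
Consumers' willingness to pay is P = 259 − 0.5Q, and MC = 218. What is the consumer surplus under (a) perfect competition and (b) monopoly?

Competition: CS = 1681; Monopoly: CS = 420.25

Perfect competition: P = MC = 218, so 259 − 0.5Q = 218 and Q = 82.
CS = ½·(259 − 218)·82 = 1681.
A monopolist chooses Q where MR = MC. MR = 259 − Q; setting this equal to 218 gives Q = 41 and P = 238.5.
CS = ½·(259 − 238.5)·41 = 420.25.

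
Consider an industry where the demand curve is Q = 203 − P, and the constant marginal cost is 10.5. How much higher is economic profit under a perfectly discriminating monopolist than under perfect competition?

Economic profit rises by 18528.125

Inverting demand: P = 203 − Q.
Under competition P = MC = 10.5, so Q = (203 − 10.5)/1 = 192.5.
Profit = (10.5 − 10.5)·192.5 = 0.
With perfect price discrimination, output is the efficient level Q = 192.5 (where demand meets MC), but every buyer pays their willingness to pay: CS = 0 and PS = total surplus.
PS equals the full surplus area, 18528.125. Profit = 18528.125 = 18528.125.
Change in economic profit: 18528.125 − 0 = 18528.125.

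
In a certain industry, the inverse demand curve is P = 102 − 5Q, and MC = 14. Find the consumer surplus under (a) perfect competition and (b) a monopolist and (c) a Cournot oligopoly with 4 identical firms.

Competition: CS = 774.4; Monopoly: CS = 193.6; Cournot: CS = 495.616

Perfect competition: P = MC = 14, so 102 − 5Q = 14 and Q = 17.6.
CS = ½·(102 − 14)·17.6 = 774.4.
The monopolist equates marginal revenue to marginal cost: 102 − 10Q = 14, so Q = 8.8. From demand, P = 58.
CS = ½·(102 − 58)·8.8 = 193.6.
Cournot with 4 identical firms: the symmetric best-response condition is 102 − 25q = 14. Each firm produces q = 3.52, total output Q = 14.08, price P = 31.6.
CS = ½·(102 − 31.6)·14.08 = 495.616.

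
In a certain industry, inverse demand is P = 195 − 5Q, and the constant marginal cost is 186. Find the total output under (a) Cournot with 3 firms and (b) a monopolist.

With 3 symmetric Cournot firms, each firm's FOC gives 195 − 20q = 186, so q = 0.45, Q = 3·0.45 = 1.35, and P = 188.25.
Monopoly sets MR = MC: 195 − 10Q = 186 ⇒ Q = 0.9, P = 195 − 5·0.9 = 190.5.

Cournot: Q = 1.35; Monopoly: Q = 0.9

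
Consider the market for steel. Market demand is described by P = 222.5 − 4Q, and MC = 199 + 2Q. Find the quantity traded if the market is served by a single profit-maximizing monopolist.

A monopolist chooses Q where MR = MC. MR = 222.5 − 8Q; setting this equal to 199 + 2Q gives Q = 2.35 and P = 213.1.

Q = 2.35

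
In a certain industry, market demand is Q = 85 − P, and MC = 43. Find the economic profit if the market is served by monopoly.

Profit = 441

Inverting demand: P = 85 − Q.
Monopoly sets MR = MC: 85 − 2Q = 43 ⇒ Q = 21, P = 85 − 21 = 64.
Profit = (64 − 43)·21 = 441.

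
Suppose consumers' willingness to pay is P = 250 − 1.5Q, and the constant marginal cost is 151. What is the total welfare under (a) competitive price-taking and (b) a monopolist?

Competitive firms price at marginal cost: P = 151, giving Q = 66.
CS = ½·(250 − 151)·66 = 3267; PS = (151 − 151)·66 = 0; TS = 3267.
A monopolist chooses Q where MR = MC. MR = 250 − 3Q; setting this equal to 151 gives Q = 33 and P = 200.5.
CS = ½·(250 − 200.5)·33 = 816.75; PS = (200.5 − 151)·33 = 1633.5; TS = 2450.25.

Competition: TS = 3267; Monopoly: TS = 2450.25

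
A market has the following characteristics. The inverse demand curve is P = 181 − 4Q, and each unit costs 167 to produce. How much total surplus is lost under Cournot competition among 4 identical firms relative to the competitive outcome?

Under competition P = MC = 167, so Q = (181 − 167)/4 = 3.5.
With 4 symmetric Cournot firms, each firm's FOC gives 181 − 20q = 167, so q = 0.7, Q = 4·0.7 = 2.8, and P = 169.8.
DWL is the triangle between Q = 2.8 and Q = 3.5: ½·(3.5 − 2.8)·(169.8 − 167) = 0.98.

DWL = 0.98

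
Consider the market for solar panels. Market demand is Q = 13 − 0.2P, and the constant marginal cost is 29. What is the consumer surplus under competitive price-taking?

Inverting demand: P = 65 − 5Q.
Under competition P = MC = 29, so Q = (65 − 29)/5 = 7.2.
CS = ½·(65 − 29)·7.2 = 129.6.

CS = 129.6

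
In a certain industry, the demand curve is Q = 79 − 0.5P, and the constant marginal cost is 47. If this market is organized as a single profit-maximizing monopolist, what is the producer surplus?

PS = 1540.125

Inverting demand: P = 158 − 2Q.
The monopolist equates marginal revenue to marginal cost: 158 − 4Q = 47, so Q = 27.75. From demand, P = 102.5.
PS = (102.5 − 47)·27.75 = 1540.125.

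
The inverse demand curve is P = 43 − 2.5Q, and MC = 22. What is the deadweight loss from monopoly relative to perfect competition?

Perfect competition: P = MC = 22, so 43 − 2.5Q = 22 and Q = 8.4.
Monopoly sets MR = MC: 43 − 5Q = 22 ⇒ Q = 4.2, P = 43 − 2.5·4.2 = 32.5.
DWL is the triangle between Q = 4.2 and Q = 8.4: ½·(8.4 − 4.2)·(32.5 − 22) = 22.05.

DWL = 22.05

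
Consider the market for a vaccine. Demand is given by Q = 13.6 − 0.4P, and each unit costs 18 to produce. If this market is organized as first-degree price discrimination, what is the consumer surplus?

Inverting demand: P = 34 − 2.5Q.
With perfect price discrimination, output is the efficient level Q = 6.4 (where demand meets MC), but every buyer pays their willingness to pay: CS = 0 and PS = total surplus.
CS = 0.

CS = 0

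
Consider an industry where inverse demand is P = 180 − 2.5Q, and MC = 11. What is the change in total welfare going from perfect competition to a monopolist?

Competitive firms price at marginal cost: P = 11, giving Q = 67.6.
CS = ½·(180 − 11)·67.6 = 5712.2; PS = (11 − 11)·67.6 = 0; TS = 5712.2.
Monopoly sets MR = MC: 180 − 5Q = 11 ⇒ Q = 33.8, P = 180 − 2.5·33.8 = 95.5.
CS = ½·(180 − 95.5)·33.8 = 1428.05; PS = (95.5 − 11)·33.8 = 2856.1; TS = 4284.15.
Change in total welfare: 4284.15 − 5712.2 = −1428.05.

Total welfare falls by 1428.05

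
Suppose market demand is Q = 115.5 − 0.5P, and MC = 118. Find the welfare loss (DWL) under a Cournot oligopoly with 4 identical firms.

Inverting demand: P = 231 − 2Q.
Under competition P = MC = 118, so Q = (231 − 118)/2 = 56.5.
Cournot with 4 identical firms: the symmetric best-response condition is 231 − 10q = 118. Each firm produces q = 11.3, total output Q = 45.2, price P = 140.6.
DWL is the triangle between Q = 45.2 and Q = 56.5: ½·(56.5 − 45.2)·(140.6 − 118) = 127.69.

DWL = 127.69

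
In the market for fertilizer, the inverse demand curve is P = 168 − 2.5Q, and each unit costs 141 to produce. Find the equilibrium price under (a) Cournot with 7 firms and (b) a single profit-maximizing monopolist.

Cournot with 7 identical firms: the symmetric best-response condition is 168 − 20q = 141. Each firm produces q = 1.35, total output Q = 9.45, price P = 144.375.
The monopolist equates marginal revenue to marginal cost: 168 − 5Q = 141, so Q = 5.4. From demand, P = 154.5.

Cournot: P = 144.375; Monopoly: P = 154.5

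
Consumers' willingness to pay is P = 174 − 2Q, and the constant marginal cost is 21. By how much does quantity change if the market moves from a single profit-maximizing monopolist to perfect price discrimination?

Monopoly sets MR = MC: 174 − 4Q = 21 ⇒ Q = 38.25, P = 174 − 2·38.25 = 97.5.
Under first-degree price discrimination the firm charges each unit its demand price and produces up to where P = MC, i.e. Q = 76.5. Consumer surplus is zero; producer surplus equals total surplus.
Change in quantity: 76.5 − 38.25 = 38.25.

Q rises by 38.25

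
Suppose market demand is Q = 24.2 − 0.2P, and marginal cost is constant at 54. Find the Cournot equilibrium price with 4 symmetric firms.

P = 67.4

Inverting demand: P = 121 − 5Q.
In a 4-firm Cournot equilibrium, symmetry and the first-order condition give q = (121 − 54)/(25) = 2.68. So Q = 10.72 and P = 67.4.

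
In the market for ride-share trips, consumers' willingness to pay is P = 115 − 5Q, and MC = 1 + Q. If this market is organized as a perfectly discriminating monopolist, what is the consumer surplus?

CS = 0

A perfectly discriminating monopolist sells every unit with P(Q) ≥ MC(Q), so output equals the competitive quantity Q = 19. Each buyer pays their reservation price, so CS = 0 and the firm captures all surplus.
CS = 0.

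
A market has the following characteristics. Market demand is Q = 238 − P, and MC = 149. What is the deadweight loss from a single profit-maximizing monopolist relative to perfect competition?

DWL = 990.125

Inverting demand: P = 238 − Q.
Under competition P = MC = 149, so Q = (238 − 149)/1 = 89.
Monopoly sets MR = MC: 238 − 2Q = 149 ⇒ Q = 44.5, P = 238 − 44.5 = 193.5.
DWL is the triangle between Q = 44.5 and Q = 89: ½·(89 − 44.5)·(193.5 − 149) = 990.125.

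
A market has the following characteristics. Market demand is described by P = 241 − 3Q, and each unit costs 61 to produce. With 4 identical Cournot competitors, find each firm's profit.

With 4 symmetric Cournot firms, each firm's FOC gives 241 − 15q = 61, so q = 12, Q = 4·12 = 48, and P = 97.
Each firm's profit = (97 − 61)·12 = 432.

π_i = 432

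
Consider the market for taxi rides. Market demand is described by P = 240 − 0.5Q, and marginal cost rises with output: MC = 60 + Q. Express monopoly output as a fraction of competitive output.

Q_m/Q_c = 0.75

Monopoly sets MR = MC: 240 − Q = 60 + Q ⇒ Q = 90, P = 240 − 0.5·90 = 195.
Competitive equilibrium sets price equal to marginal cost: 240 − 0.5Q = 60 + Q, so Q = 120 and P = 180.
Ratio Q_m/Q_c = 90/120 = 0.75.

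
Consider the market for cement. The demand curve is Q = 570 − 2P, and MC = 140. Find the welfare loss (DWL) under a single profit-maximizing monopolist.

Inverting demand: P = 285 − 0.5Q.
Competitive firms price at marginal cost: P = 140, giving Q = 290.
Monopoly sets MR = MC: 285 − Q = 140 ⇒ Q = 145, P = 285 − 0.5·145 = 212.5.
DWL is the triangle between Q = 145 and Q = 290: ½·(290 − 145)·(212.5 − 140) = 5256.25.

DWL = 5256.25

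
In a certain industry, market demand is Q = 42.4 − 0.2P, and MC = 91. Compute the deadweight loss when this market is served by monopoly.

Inverting demand: P = 212 − 5Q.
Competitive firms price at marginal cost: P = 91, giving Q = 24.2.
Monopoly sets MR = MC: 212 − 10Q = 91 ⇒ Q = 12.1, P = 212 − 5·12.1 = 151.5.
DWL is the triangle between Q = 12.1 and Q = 24.2: ½·(24.2 − 12.1)·(151.5 − 91) = 366.025.

DWL = 366.025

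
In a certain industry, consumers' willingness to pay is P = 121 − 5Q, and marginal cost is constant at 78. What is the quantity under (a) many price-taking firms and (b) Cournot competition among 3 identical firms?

Under competition P = MC = 78, so Q = (121 − 78)/5 = 8.6.
In a 3-firm Cournot equilibrium, symmetry and the first-order condition give q = (121 − 78)/(20) = 2.15. So Q = 6.45 and P = 88.75.

Competition: Q = 8.6; Cournot: Q = 6.45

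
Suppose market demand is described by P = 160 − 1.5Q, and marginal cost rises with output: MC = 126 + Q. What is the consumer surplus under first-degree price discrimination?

Under first-degree price discrimination the firm charges each unit its demand price and produces up to where P = MC, i.e. Q = 13.6. Consumer surplus is zero; producer surplus equals total surplus.
CS = 0.

CS = 0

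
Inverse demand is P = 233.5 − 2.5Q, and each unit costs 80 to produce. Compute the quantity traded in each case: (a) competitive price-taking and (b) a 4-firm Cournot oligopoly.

Competition: Q = 61.4; Cournot: Q = 49.12

Perfect competition: P = MC = 80, so 233.5 − 2.5Q = 80 and Q = 61.4.
Cournot with 4 identical firms: the symmetric best-response condition is 233.5 − 12.5q = 80. Each firm produces q = 12.28, total output Q = 49.12, price P = 110.7.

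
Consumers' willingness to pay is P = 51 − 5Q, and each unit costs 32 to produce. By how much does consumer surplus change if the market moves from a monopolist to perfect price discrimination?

Consumer surplus falls by 9.025

The monopolist equates marginal revenue to marginal cost: 51 − 10Q = 32, so Q = 1.9. From demand, P = 41.5.
CS = ½·(51 − 41.5)·1.9 = 9.025.
A perfectly discriminating monopolist sells every unit with P(Q) ≥ MC(Q), so output equals the competitive quantity Q = 3.8. Each buyer pays their reservation price, so CS = 0 and the firm captures all surplus.
CS = 0.
Change in consumer surplus: 0 − 9.025 = −9.025.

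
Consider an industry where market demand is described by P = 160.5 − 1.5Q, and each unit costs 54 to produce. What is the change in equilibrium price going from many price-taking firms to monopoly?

Equilibrium price rises by 53.25

Competitive firms price at marginal cost: P = 54, giving Q = 71.
The monopolist equates marginal revenue to marginal cost: 160.5 − 3Q = 54, so Q = 35.5. From demand, P = 107.25.
Change in equilibrium price: 107.25 − 54 = 53.25.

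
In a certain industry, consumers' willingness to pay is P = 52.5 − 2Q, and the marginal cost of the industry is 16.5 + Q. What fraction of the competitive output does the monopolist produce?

The monopolist equates marginal revenue to marginal cost: 52.5 − 4Q = 16.5 + Q, so Q = 7.2. From demand, P = 38.1.
Competitive equilibrium sets price equal to marginal cost: 52.5 − 2Q = 16.5 + Q, so Q = 12 and P = 28.5.
Ratio Q_m/Q_c = 7.2/12 = 0.6.

Q_m/Q_c = 0.6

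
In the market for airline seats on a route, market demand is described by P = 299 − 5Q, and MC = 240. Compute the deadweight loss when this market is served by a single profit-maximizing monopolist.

Competitive firms price at marginal cost: P = 240, giving Q = 11.8.
Monopoly sets MR = MC: 299 − 10Q = 240 ⇒ Q = 5.9, P = 299 − 5·5.9 = 269.5.
DWL is the triangle between Q = 5.9 and Q = 11.8: ½·(11.8 − 5.9)·(269.5 − 240) = 87.025.

DWL = 87.025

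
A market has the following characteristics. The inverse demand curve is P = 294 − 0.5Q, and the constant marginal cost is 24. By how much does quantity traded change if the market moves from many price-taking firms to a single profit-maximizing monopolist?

Competitive firms price at marginal cost: P = 24, giving Q = 540.
Monopoly sets MR = MC: 294 − Q = 24 ⇒ Q = 270, P = 294 − 0.5·270 = 159.
Change in quantity traded: 270 − 540 = −270.

Q falls by 270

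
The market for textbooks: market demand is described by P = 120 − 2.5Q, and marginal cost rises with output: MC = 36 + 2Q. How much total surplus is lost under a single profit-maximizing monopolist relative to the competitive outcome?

Competitive equilibrium sets price equal to marginal cost: 120 − 2.5Q = 36 + 2Q, so Q = 56/3 and P = 220/3.
The monopolist equates marginal revenue to marginal cost: 120 − 5Q = 36 + 2Q, so Q = 12. From demand, P = 90.
CS = ½·(120 − 220/3)·56/3 = 3920/9; PS = (220/3·56/3 − 36·56/3 − ½·2·(56/3)²) = 3136/9; TS = 784.
CS = ½·(120 − 90)·12 = 180; PS = (90·12 − 36·12 − ½·2·12²) = 504; TS = 684.
DWL = 784 − 684 = 100.

DWL = 100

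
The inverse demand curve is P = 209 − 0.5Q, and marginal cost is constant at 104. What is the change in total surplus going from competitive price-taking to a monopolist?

Perfect competition: P = MC = 104, so 209 − 0.5Q = 104 and Q = 210.
CS = ½·(209 − 104)·210 = 11025; PS = (104 − 104)·210 = 0; TS = 11025.
Monopoly sets MR = MC: 209 − Q = 104 ⇒ Q = 105, P = 209 − 0.5·105 = 156.5.
CS = ½·(209 − 156.5)·105 = 2756.25; PS = (156.5 − 104)·105 = 5512.5; TS = 8268.75.
Change in total surplus: 8268.75 − 11025 = −2756.25.

Total surplus falls by 2756.25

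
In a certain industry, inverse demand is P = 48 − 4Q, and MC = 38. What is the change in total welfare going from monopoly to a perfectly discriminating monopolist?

TS rises by 3.125

Monopoly sets MR = MC: 48 − 8Q = 38 ⇒ Q = 1.25, P = 48 − 4·1.25 = 43.
CS = ½·(48 − 43)·1.25 = 3.125; PS = (43 − 38)·1.25 = 6.25; TS = 9.375.
Under first-degree price discrimination the firm charges each unit its demand price and produces up to where P = MC, i.e. Q = 2.5. Consumer surplus is zero; producer surplus equals total surplus.
TS = 12.5 (equal to competitive TS).
Change in total welfare: 12.5 − 9.375 = 3.125.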